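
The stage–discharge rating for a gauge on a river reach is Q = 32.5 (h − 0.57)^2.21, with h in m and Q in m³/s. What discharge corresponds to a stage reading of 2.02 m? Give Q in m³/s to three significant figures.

73.9 m³/s

Q = 32.5 × (2.02 − 0.57)^2.21 = 32.5 × 1.45^2.21 = 73.88 m³/s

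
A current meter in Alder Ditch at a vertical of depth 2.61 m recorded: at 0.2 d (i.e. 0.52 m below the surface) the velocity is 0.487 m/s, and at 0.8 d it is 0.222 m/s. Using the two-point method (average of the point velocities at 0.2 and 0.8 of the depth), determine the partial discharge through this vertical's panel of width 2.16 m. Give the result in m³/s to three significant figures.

v̄ = (0.487 + 0.222) / 2 = 0.3545 m/s
q = v̄ × d × w = 0.3545 × 2.61 × 2.16 = 1.999 m³/s

2.00 m³/s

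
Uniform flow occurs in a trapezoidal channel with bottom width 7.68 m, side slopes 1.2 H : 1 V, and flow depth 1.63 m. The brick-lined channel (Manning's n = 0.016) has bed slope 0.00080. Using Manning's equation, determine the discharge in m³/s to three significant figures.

A = (b + z·y)·y = (7.68 + 1.2×1.63)×1.63 = 15.71 m²
P = b + 2y√(1+z²) = 7.68 + 2×1.63×√(1+1.2²) = 12.77 m
R = A/P = 15.71/12.77 = 1.230 m
Q = (1/n)·A·R^(2/3)·S^(1/2) = (1/0.016) × 15.71 × 1.230^(2/3) × 0.00080^(1/2) = 31.87 m³/s

31.9 m³/s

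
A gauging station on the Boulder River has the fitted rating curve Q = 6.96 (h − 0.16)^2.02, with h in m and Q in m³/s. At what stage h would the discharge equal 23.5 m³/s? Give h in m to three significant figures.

1.99 m

h − h₀ = (Q/C)^(1/b) = (23.5/6.96)^(1/2.02) = 1.826 m
h = 0.16 + 1.826 = 1.986 m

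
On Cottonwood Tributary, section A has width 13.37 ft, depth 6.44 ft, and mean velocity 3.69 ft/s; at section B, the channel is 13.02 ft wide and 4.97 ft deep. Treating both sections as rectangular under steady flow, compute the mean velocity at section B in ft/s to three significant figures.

4.91 ft/s

Q = A₁V₁ = (13.37×6.44) × 3.69 = 317.7 ft³/s
A₂ = 13.02 × 4.97 = 64.71 ft²
V₂ = Q/A₂ = 317.7/64.71 = 4.910 ft/s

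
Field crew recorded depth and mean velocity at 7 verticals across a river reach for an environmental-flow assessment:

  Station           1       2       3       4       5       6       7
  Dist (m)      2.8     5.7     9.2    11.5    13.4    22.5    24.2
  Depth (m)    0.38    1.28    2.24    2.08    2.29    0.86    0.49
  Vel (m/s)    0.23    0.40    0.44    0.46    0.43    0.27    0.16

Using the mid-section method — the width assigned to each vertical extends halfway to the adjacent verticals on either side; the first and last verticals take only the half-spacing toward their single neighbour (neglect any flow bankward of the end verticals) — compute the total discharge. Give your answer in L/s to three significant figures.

13400 L/s

w_1 = (5.7 − 2.8)/2 = 1.45 m; q_1 = 0.23 × 0.38 × 1.45 = 0.1267 m³/s
w_2 = (9.2 − 2.8)/2 = 3.2 m; q_2 = 0.40 × 1.28 × 3.2 = 1.638 m³/s
w_3 = (11.5 − 5.7)/2 = 2.9 m; q_3 = 0.44 × 2.24 × 2.9 = 2.858 m³/s
w_4 = (13.4 − 9.2)/2 = 2.1 m; q_4 = 0.46 × 2.08 × 2.1 = 2.009 m³/s
w_5 = (22.5 − 11.5)/2 = 5.5 m; q_5 = 0.43 × 2.29 × 5.5 = 5.416 m³/s
w_6 = (24.2 − 13.4)/2 = 5.4 m; q_6 = 0.27 × 0.86 × 5.4 = 1.254 m³/s
w_7 = (24.2 − 22.5)/2 = 0.85 m; q_7 = 0.16 × 0.49 × 0.85 = 0.06664 m³/s
Q = Σ qᵢ = 13.37 m³/s
= 13.37 × 1000 = 13370 L/s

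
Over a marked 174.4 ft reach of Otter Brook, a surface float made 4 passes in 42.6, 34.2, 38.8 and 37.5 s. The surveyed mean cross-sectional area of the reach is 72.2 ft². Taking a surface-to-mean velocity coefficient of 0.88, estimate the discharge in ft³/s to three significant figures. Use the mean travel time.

t̄ = (42.6 + 34.2 + 38.8 + 37.5) / 4 = 38.275 s
v_surface = L / t̄ = 174.4 / 38.275 = 4.556 ft/s
v_mean = 0.88 × 4.556 = 4.010 ft/s
Q = A × v_mean = 72.2 × 4.010 = 289.5 ft³/s

290 ft³/s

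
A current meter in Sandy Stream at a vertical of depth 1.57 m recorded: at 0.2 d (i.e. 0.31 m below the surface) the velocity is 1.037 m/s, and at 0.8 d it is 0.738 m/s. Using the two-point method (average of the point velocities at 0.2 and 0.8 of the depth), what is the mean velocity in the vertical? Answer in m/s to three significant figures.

0.888 m/s

v̄ = (1.037 + 0.738) / 2 = 0.8875 m/s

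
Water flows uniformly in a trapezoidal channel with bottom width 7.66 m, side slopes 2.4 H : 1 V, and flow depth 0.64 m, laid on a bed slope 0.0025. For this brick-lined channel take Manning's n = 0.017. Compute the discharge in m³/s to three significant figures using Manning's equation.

11.4 m³/s

A = (b + z·y)·y = (7.66 + 2.4×0.64)×0.64 = 5.885 m²
P = b + 2y√(1+z²) = 7.66 + 2×0.64×√(1+2.4²) = 10.99 m
R = A/P = 5.885/10.99 = 0.5356 m
Q = (1/n)·A·R^(2/3)·S^(1/2) = (1/0.017) × 5.885 × 0.5356^(2/3) × 0.0025^(1/2) = 11.42 m³/s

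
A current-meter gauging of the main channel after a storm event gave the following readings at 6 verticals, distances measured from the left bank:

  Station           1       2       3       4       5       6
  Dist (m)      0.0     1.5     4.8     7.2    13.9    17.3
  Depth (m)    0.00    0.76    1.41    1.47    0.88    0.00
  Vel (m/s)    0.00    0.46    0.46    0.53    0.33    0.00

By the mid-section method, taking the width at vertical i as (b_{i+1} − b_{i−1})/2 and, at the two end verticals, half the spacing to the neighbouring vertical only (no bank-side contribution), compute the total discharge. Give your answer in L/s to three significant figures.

w_2 = (4.8 − 0.0)/2 = 2.4 m; q_2 = 0.46 × 0.76 × 2.4 = 0.8390 m³/s
w_3 = (7.2 − 1.5)/2 = 2.85 m; q_3 = 0.46 × 1.41 × 2.85 = 1.849 m³/s
w_4 = (13.9 − 4.8)/2 = 4.55 m; q_4 = 0.53 × 1.47 × 4.55 = 3.545 m³/s
w_5 = (17.3 − 7.2)/2 = 5.05 m; q_5 = 0.33 × 0.88 × 5.05 = 1.467 m³/s
Stations 1, 6 contribute zero (depth or velocity is 0).
Q = Σ qᵢ = 7.699 m³/s
= 7.699 × 1000 = 7699 L/s

7700 L/s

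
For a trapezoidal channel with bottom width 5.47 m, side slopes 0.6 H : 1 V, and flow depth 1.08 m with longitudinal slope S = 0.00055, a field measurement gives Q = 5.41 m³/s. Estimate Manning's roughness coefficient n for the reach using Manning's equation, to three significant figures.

A = (b + z·y)·y = (5.47 + 0.6×1.08)×1.08 = 6.607 m²
P = b + 2y√(1+z²) = 5.47 + 2×1.08×√(1+0.6²) = 7.989 m
R = A/P = 6.607/7.989 = 0.8271 m
n = (1/Q)·A·R^(2/3)·S^(1/2) = (1/5.41) × 6.607 × 0.8811 × 0.02345 = 0.02524

0.0252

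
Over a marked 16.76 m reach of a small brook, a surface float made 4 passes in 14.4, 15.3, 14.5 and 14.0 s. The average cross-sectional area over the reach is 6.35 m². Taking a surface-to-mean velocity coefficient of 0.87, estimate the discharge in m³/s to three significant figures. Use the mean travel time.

6.36 m³/s

t̄ = (14.4 + 15.3 + 14.5 + 14.0) / 4 = 14.55 s
v_surface = L / t̄ = 16.76 / 14.55 = 1.152 m/s
v_mean = 0.87 × 1.152 = 1.002 m/s
Q = A × v_mean = 6.35 × 1.002 = 6.364 m³/s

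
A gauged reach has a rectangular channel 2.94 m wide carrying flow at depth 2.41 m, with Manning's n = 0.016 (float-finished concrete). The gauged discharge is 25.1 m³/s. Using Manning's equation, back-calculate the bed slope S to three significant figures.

0.00363

A = b·y = 2.94 × 2.41 = 7.085 m²
P = b + 2y = 2.94 + 2×2.41 = 7.760 m
R = A/P = 7.085/7.760 = 0.9131 m
S = (Q·n / (1·A·R^(2/3)))² = (25.1×0.016 / (1×7.085×0.9412))² = 0.003627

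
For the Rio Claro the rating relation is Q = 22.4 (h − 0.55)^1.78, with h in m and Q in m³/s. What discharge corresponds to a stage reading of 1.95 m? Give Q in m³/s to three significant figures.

Q = 22.4 × (1.95 − 0.55)^1.78 = 22.4 × 1.4^1.78 = 40.77 m³/s

40.8 m³/s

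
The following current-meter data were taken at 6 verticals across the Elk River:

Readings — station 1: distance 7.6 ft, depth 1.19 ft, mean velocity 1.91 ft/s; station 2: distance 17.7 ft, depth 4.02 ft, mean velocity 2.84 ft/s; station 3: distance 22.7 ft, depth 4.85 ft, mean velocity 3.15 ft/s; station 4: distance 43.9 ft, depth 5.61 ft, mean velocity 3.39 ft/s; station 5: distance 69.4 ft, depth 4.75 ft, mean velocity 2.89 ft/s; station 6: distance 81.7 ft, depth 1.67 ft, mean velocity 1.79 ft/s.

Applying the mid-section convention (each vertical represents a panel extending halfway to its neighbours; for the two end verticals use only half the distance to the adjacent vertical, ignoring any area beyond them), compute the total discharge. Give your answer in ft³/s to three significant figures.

w_1 = (17.7 − 7.6)/2 = 5.05 ft; q_1 = 1.91 × 1.19 × 5.05 = 11.48 ft³/s
w_2 = (22.7 − 7.6)/2 = 7.55 ft; q_2 = 2.84 × 4.02 × 7.55 = 86.20 ft³/s
w_3 = (43.9 − 17.7)/2 = 13.1 ft; q_3 = 3.15 × 4.85 × 13.1 = 200.1 ft³/s
w_4 = (69.4 − 22.7)/2 = 23.35 ft; q_4 = 3.39 × 5.61 × 23.35 = 444.1 ft³/s
w_5 = (81.7 − 43.9)/2 = 18.9 ft; q_5 = 2.89 × 4.75 × 18.9 = 259.4 ft³/s
w_6 = (81.7 − 69.4)/2 = 6.15 ft; q_6 = 1.79 × 1.67 × 6.15 = 18.38 ft³/s
Q = Σ qᵢ = 1020 ft³/s

1020 ft³/s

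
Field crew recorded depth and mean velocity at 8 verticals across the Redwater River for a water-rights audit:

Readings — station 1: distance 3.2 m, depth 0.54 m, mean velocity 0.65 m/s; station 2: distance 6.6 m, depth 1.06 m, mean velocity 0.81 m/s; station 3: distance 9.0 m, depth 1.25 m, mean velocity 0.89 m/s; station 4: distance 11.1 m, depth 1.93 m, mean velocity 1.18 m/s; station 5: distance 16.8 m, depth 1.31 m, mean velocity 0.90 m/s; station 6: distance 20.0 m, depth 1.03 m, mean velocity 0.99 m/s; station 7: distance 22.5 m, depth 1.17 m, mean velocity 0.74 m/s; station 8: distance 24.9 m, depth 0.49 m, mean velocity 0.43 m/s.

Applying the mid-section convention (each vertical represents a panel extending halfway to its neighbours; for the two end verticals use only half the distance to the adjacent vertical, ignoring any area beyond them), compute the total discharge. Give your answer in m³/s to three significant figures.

25.0 m³/s

w_1 = (6.6 − 3.2)/2 = 1.7 m; q_1 = 0.65 × 0.54 × 1.7 = 0.5967 m³/s
w_2 = (9.0 − 3.2)/2 = 2.9 m; q_2 = 0.81 × 1.06 × 2.9 = 2.490 m³/s
w_3 = (11.1 − 6.6)/2 = 2.25 m; q_3 = 0.89 × 1.25 × 2.25 = 2.503 m³/s
w_4 = (16.8 − 9.0)/2 = 3.9 m; q_4 = 1.18 × 1.93 × 3.9 = 8.882 m³/s
w_5 = (20.0 − 11.1)/2 = 4.45 m; q_5 = 0.90 × 1.31 × 4.45 = 5.247 m³/s
w_6 = (22.5 − 16.8)/2 = 2.85 m; q_6 = 0.99 × 1.03 × 2.85 = 2.906 m³/s
w_7 = (24.9 − 20.0)/2 = 2.45 m; q_7 = 0.74 × 1.17 × 2.45 = 2.121 m³/s
w_8 = (24.9 − 22.5)/2 = 1.2 m; q_8 = 0.43 × 0.49 × 1.2 = 0.2528 m³/s
Q = Σ qᵢ = 25.00 m³/s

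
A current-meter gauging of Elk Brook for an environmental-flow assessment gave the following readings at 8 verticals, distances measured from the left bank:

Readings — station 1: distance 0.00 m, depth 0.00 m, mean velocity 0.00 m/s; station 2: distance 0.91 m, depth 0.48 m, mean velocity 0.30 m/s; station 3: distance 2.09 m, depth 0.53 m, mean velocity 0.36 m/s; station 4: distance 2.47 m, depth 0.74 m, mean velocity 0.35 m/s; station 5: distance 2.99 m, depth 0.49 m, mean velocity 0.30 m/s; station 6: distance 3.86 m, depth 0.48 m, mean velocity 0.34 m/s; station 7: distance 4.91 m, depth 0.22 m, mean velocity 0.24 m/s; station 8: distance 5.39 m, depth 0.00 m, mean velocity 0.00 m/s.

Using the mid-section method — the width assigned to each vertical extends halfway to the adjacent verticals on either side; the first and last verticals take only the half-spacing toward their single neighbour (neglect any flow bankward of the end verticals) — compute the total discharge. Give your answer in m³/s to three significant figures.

w_2 = (2.09 − 0.00)/2 = 1.045 m; q_2 = 0.30 × 0.48 × 1.045 = 0.1505 m³/s
w_3 = (2.47 − 0.91)/2 = 0.78 m; q_3 = 0.36 × 0.53 × 0.78 = 0.1488 m³/s
w_4 = (2.99 − 2.09)/2 = 0.45 m; q_4 = 0.35 × 0.74 × 0.45 = 0.1166 m³/s
w_5 = (3.86 − 2.47)/2 = 0.695 m; q_5 = 0.30 × 0.49 × 0.695 = 0.1022 m³/s
w_6 = (4.91 − 2.99)/2 = 0.96 m; q_6 = 0.34 × 0.48 × 0.96 = 0.1567 m³/s
w_7 = (5.39 − 3.86)/2 = 0.765 m; q_7 = 0.24 × 0.22 × 0.765 = 0.04039 m³/s
Stations 1, 8 contribute zero (depth or velocity is 0).
Q = Σ qᵢ = 0.7151 m³/s

0.715 m³/s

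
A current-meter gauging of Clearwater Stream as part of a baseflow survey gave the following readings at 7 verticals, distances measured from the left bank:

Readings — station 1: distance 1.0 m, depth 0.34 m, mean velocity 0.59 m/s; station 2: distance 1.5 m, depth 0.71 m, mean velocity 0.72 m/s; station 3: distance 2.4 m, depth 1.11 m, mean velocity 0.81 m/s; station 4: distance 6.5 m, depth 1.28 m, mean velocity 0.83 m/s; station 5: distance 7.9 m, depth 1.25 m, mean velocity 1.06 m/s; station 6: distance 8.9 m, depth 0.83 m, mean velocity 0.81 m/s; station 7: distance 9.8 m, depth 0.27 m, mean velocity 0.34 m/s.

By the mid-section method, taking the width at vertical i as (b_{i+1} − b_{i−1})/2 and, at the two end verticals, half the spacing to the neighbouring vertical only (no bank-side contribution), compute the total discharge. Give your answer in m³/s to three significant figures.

w_1 = (1.5 − 1.0)/2 = 0.25 m; q_1 = 0.59 × 0.34 × 0.25 = 0.05015 m³/s
w_2 = (2.4 − 1.0)/2 = 0.7 m; q_2 = 0.72 × 0.71 × 0.7 = 0.3578 m³/s
w_3 = (6.5 − 1.5)/2 = 2.5 m; q_3 = 0.81 × 1.11 × 2.5 = 2.248 m³/s
w_4 = (7.9 − 2.4)/2 = 2.75 m; q_4 = 0.83 × 1.28 × 2.75 = 2.922 m³/s
w_5 = (8.9 − 6.5)/2 = 1.2 m; q_5 = 1.06 × 1.25 × 1.2 = 1.590 m³/s
w_6 = (9.8 − 7.9)/2 = 0.95 m; q_6 = 0.81 × 0.83 × 0.95 = 0.6387 m³/s
w_7 = (9.8 − 8.9)/2 = 0.45 m; q_7 = 0.34 × 0.27 × 0.45 = 0.04131 m³/s
Q = Σ qᵢ = 7.847 m³/s

7.85 m³/s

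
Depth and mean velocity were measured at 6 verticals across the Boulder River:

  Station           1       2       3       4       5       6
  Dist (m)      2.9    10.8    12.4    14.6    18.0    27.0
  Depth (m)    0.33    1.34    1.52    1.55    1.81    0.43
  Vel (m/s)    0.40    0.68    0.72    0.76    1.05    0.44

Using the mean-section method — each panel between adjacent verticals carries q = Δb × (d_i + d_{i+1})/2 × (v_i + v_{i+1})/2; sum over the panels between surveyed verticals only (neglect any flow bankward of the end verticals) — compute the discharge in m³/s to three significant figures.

Panel 1-2: Δb = 7.9 m, d̄ = (0.33+1.34)/2 = 0.835, v̄ = (0.40+0.68)/2 = 0.54 → q = 7.9×0.835×0.54 = 3.562 m³/s
Panel 2-3: Δb = 1.6 m, d̄ = (1.34+1.52)/2 = 1.43, v̄ = (0.68+0.72)/2 = 0.7 → q = 1.6×1.43×0.7 = 1.602 m³/s
Panel 3-4: Δb = 2.2 m, d̄ = (1.52+1.55)/2 = 1.535, v̄ = (0.72+0.76)/2 = 0.74 → q = 2.2×1.535×0.74 = 2.499 m³/s
Panel 4-5: Δb = 3.4 m, d̄ = (1.55+1.81)/2 = 1.68, v̄ = (0.76+1.05)/2 = 0.905 → q = 3.4×1.68×0.905 = 5.169 m³/s
Panel 5-6: Δb = 9 m, d̄ = (1.81+0.43)/2 = 1.12, v̄ = (1.05+0.44)/2 = 0.745 → q = 9×1.12×0.745 = 7.510 m³/s
Q = Σ q = 20.34 m³/s

20.3 m³/s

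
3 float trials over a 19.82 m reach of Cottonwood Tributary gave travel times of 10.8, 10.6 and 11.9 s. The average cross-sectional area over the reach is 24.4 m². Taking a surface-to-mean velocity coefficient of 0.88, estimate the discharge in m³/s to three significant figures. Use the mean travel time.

38.3 m³/s

t̄ = (10.8 + 10.6 + 11.9) / 3 = 11.1 s
v_surface = L / t̄ = 19.82 / 11.1 = 1.786 m/s
v_mean = 0.88 × 1.786 = 1.571 m/s
Q = A × v_mean = 24.4 × 1.571 = 38.34 m³/s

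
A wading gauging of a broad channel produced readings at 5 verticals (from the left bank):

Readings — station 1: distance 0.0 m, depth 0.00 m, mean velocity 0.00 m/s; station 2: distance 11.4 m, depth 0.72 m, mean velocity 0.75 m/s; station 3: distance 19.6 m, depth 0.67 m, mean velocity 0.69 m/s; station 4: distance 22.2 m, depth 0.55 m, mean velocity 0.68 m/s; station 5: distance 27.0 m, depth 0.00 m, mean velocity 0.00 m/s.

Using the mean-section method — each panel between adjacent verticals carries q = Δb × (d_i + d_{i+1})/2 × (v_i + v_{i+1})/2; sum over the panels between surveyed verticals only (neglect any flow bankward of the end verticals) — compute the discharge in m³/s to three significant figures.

Panel 1-2: Δb = 11.4 m, d̄ = (0.00+0.72)/2 = 0.36, v̄ = (0.00+0.75)/2 = 0.375 → q = 11.4×0.36×0.375 = 1.539 m³/s
Panel 2-3: Δb = 8.2 m, d̄ = (0.72+0.67)/2 = 0.695, v̄ = (0.75+0.69)/2 = 0.72 → q = 8.2×0.695×0.72 = 4.103 m³/s
Panel 3-4: Δb = 2.6 m, d̄ = (0.67+0.55)/2 = 0.61, v̄ = (0.69+0.68)/2 = 0.685 → q = 2.6×0.61×0.685 = 1.086 m³/s
Panel 4-5: Δb = 4.8 m, d̄ = (0.55+0.00)/2 = 0.275, v̄ = (0.68+0.00)/2 = 0.34 → q = 4.8×0.275×0.34 = 0.4488 m³/s
Q = Σ q = 7.177 m³/s

7.18 m³/s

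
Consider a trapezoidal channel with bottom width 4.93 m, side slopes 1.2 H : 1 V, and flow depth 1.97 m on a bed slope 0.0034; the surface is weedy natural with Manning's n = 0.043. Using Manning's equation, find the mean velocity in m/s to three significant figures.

A = (b + z·y)·y = (4.93 + 1.2×1.97)×1.97 = 14.37 m²
P = b + 2y√(1+z²) = 4.93 + 2×1.97×√(1+1.2²) = 11.08 m
R = A/P = 14.37/11.08 = 1.296 m
Q = (1/n)·A·R^(2/3)·S^(1/2) = (1/0.043) × 14.37 × 1.296^(2/3) × 0.0034^(1/2) = 23.17 m³/s
V = Q/A = 23.17/14.37 = 1.612 m/s

1.61 m/s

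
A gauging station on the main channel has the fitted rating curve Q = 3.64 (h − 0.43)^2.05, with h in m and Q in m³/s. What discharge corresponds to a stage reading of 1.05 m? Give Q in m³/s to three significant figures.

1.37 m³/s

Q = 3.64 × (1.05 − 0.43)^2.05 = 3.64 × 0.62^2.05 = 1.366 m³/s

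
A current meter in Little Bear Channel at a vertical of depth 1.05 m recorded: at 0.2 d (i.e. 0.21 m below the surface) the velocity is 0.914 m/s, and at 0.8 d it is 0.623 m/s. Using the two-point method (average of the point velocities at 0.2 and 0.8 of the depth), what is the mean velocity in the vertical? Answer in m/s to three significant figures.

0.769 m/s

v̄ = (0.914 + 0.623) / 2 = 0.7685 m/s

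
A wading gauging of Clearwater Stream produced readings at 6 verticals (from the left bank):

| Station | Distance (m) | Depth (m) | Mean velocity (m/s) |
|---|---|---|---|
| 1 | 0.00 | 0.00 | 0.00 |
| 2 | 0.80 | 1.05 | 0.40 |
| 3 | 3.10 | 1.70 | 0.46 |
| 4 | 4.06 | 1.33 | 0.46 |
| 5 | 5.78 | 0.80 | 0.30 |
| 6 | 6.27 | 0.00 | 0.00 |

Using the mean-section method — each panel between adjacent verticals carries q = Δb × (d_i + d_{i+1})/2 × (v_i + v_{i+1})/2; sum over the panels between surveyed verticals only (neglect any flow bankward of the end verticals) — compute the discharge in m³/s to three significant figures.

Panel 1-2: Δb = 0.8 m, d̄ = (0.00+1.05)/2 = 0.525, v̄ = (0.00+0.40)/2 = 0.2 → q = 0.8×0.525×0.2 = 0.08400 m³/s
Panel 2-3: Δb = 2.3 m, d̄ = (1.05+1.70)/2 = 1.375, v̄ = (0.40+0.46)/2 = 0.43 → q = 2.3×1.375×0.43 = 1.360 m³/s
Panel 3-4: Δb = 0.96 m, d̄ = (1.70+1.33)/2 = 1.515, v̄ = (0.46+0.46)/2 = 0.46 → q = 0.96×1.515×0.46 = 0.6690 m³/s
Panel 4-5: Δb = 1.72 m, d̄ = (1.33+0.80)/2 = 1.065, v̄ = (0.46+0.30)/2 = 0.38 → q = 1.72×1.065×0.38 = 0.6961 m³/s
Panel 5-6: Δb = 0.49 m, d̄ = (0.80+0.00)/2 = 0.4, v̄ = (0.30+0.00)/2 = 0.15 → q = 0.49×0.4×0.15 = 0.02940 m³/s
Q = Σ q = 2.838 m³/s

2.84 m³/s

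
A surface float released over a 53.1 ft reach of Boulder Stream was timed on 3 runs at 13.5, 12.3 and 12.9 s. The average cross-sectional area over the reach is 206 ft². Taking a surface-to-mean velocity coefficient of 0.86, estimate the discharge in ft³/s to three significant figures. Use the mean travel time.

t̄ = (13.5 + 12.3 + 12.9) / 3 = 12.9 s
v_surface = L / t̄ = 53.1 / 12.9 = 4.116 ft/s
v_mean = 0.86 × 4.116 = 3.540 ft/s
Q = A × v_mean = 206 × 3.540 = 729.2 ft³/s

729 ft³/s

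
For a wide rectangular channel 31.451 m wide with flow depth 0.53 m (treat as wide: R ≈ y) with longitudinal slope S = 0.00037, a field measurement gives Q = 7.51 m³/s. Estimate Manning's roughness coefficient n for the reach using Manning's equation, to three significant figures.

A = b·y = 31.451 × 0.53 = 16.67 m²
Wide channel: R ≈ y = 0.53 m
n = (1/Q)·A·R^(2/3)·S^(1/2) = (1/7.51) × 16.67 × 0.6549 × 0.01924 = 0.02796

0.0280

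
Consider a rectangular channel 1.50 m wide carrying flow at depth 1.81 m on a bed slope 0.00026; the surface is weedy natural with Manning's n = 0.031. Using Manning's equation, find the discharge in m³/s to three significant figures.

0.925 m³/s

A = b·y = 1.50 × 1.81 = 2.715 m²
P = b + 2y = 1.50 + 2×1.81 = 5.120 m
R = A/P = 2.715/5.120 = 0.5303 m
Q = (1/n)·A·R^(2/3)·S^(1/2) = (1/0.031) × 2.715 × 0.5303^(2/3) × 0.00026^(1/2) = 0.9252 m³/s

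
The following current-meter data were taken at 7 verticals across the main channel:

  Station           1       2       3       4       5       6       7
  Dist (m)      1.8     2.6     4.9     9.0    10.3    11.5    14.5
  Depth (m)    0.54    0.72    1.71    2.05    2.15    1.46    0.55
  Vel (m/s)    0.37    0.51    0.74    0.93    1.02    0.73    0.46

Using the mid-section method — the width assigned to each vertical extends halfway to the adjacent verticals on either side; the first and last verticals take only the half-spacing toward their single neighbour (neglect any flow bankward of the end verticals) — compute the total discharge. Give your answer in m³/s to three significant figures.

w_1 = (2.6 − 1.8)/2 = 0.4 m; q_1 = 0.37 × 0.54 × 0.4 = 0.07992 m³/s
w_2 = (4.9 − 1.8)/2 = 1.55 m; q_2 = 0.51 × 0.72 × 1.55 = 0.5692 m³/s
w_3 = (9.0 − 2.6)/2 = 3.2 m; q_3 = 0.74 × 1.71 × 3.2 = 4.049 m³/s
w_4 = (10.3 − 4.9)/2 = 2.7 m; q_4 = 0.93 × 2.05 × 2.7 = 5.148 m³/s
w_5 = (11.5 − 9.0)/2 = 1.25 m; q_5 = 1.02 × 2.15 × 1.25 = 2.741 m³/s
w_6 = (14.5 − 10.3)/2 = 2.1 m; q_6 = 0.73 × 1.46 × 2.1 = 2.238 m³/s
w_7 = (14.5 − 11.5)/2 = 1.5 m; q_7 = 0.46 × 0.55 × 1.5 = 0.3795 m³/s
Q = Σ qᵢ = 15.20 m³/s

15.2 m³/s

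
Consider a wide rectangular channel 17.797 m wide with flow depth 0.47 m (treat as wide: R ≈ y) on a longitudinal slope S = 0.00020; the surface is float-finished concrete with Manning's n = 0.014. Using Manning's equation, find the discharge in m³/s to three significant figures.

5.11 m³/s

A = b·y = 17.797 × 0.47 = 8.365 m²
Wide channel: R ≈ y = 0.47 m
Q = (1/n)·A·R^(2/3)·S^(1/2) = (1/0.014) × 8.365 × 0.4700^(2/3) × 0.00020^(1/2) = 5.108 m³/s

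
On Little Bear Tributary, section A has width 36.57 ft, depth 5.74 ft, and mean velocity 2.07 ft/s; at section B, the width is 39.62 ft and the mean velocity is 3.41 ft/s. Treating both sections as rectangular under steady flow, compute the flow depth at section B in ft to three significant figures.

3.22 ft

Q = A₁V₁ = (36.57×5.74) × 2.07 = 434.5 ft³/s
d₂ = Q/(b₂ V₂) = 434.5/(39.62×3.41) = 3.216 ft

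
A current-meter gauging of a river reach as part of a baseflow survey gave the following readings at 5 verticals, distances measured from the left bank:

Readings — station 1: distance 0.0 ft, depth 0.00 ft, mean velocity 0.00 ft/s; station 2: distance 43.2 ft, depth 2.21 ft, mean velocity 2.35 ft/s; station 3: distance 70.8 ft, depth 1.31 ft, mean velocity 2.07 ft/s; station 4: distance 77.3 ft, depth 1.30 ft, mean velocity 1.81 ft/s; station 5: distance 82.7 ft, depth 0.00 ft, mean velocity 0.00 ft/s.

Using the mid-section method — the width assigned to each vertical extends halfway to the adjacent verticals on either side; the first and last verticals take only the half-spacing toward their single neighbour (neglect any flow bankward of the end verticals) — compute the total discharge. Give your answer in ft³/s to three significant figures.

244 ft³/s

w_2 = (70.8 − 0.0)/2 = 35.4 ft; q_2 = 2.35 × 2.21 × 35.4 = 183.8 ft³/s
w_3 = (77.3 − 43.2)/2 = 17.05 ft; q_3 = 2.07 × 1.31 × 17.05 = 46.23 ft³/s
w_4 = (82.7 − 70.8)/2 = 5.95 ft; q_4 = 1.81 × 1.30 × 5.95 = 14.00 ft³/s
Stations 1, 5 contribute zero (depth or velocity is 0).
Q = Σ qᵢ = 244.1 ft³/s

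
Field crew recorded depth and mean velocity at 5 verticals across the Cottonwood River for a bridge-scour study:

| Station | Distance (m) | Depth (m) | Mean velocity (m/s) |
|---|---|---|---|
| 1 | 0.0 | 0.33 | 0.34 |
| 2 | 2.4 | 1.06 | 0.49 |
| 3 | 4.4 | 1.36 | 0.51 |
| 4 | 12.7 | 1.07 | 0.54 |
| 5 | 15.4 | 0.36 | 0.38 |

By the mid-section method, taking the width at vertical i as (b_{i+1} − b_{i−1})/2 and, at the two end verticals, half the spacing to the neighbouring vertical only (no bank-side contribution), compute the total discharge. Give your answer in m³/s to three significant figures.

8.21 m³/s

w_1 = (2.4 − 0.0)/2 = 1.2 m; q_1 = 0.34 × 0.33 × 1.2 = 0.1346 m³/s
w_2 = (4.4 − 0.0)/2 = 2.2 m; q_2 = 0.49 × 1.06 × 2.2 = 1.143 m³/s
w_3 = (12.7 − 2.4)/2 = 5.15 m; q_3 = 0.51 × 1.36 × 5.15 = 3.572 m³/s
w_4 = (15.4 − 4.4)/2 = 5.5 m; q_4 = 0.54 × 1.07 × 5.5 = 3.178 m³/s
w_5 = (15.4 − 12.7)/2 = 1.35 m; q_5 = 0.38 × 0.36 × 1.35 = 0.1847 m³/s
Q = Σ qᵢ = 8.212 m³/s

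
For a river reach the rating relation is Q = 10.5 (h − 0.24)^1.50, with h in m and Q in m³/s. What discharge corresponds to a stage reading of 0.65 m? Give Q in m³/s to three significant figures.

2.76 m³/s

Q = 10.5 × (0.65 − 0.24)^1.50 = 10.5 × 0.41^1.50 = 2.757 m³/s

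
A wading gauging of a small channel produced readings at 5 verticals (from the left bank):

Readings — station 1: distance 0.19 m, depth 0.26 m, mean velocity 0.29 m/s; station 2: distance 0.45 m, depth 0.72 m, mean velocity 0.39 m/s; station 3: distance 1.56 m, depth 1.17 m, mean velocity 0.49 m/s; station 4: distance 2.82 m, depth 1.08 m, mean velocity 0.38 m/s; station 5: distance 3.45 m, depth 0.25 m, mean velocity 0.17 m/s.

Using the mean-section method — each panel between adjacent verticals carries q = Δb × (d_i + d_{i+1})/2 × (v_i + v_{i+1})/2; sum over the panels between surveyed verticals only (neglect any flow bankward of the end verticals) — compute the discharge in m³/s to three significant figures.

1.24 m³/s

Panel 1-2: Δb = 0.26 m, d̄ = (0.26+0.72)/2 = 0.49, v̄ = (0.29+0.39)/2 = 0.34 → q = 0.26×0.49×0.34 = 0.04332 m³/s
Panel 2-3: Δb = 1.11 m, d̄ = (0.72+1.17)/2 = 0.945, v̄ = (0.39+0.49)/2 = 0.44 → q = 1.11×0.945×0.44 = 0.4615 m³/s
Panel 3-4: Δb = 1.26 m, d̄ = (1.17+1.08)/2 = 1.125, v̄ = (0.49+0.38)/2 = 0.435 → q = 1.26×1.125×0.435 = 0.6166 m³/s
Panel 4-5: Δb = 0.63 m, d̄ = (1.08+0.25)/2 = 0.665, v̄ = (0.38+0.17)/2 = 0.275 → q = 0.63×0.665×0.275 = 0.1152 m³/s
Q = Σ q = 1.237 m³/s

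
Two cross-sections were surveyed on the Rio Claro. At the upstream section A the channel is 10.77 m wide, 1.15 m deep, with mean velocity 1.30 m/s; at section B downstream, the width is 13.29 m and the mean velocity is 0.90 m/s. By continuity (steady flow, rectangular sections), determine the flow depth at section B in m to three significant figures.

1.35 m

Q = A₁V₁ = (10.77×1.15) × 1.30 = 16.10 m³/s
d₂ = Q/(b₂ V₂) = 16.10/(13.29×0.90) = 1.346 m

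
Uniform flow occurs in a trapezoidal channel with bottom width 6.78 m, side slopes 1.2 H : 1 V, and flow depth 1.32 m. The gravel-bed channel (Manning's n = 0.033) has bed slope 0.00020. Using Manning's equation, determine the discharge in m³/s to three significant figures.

4.77 m³/s

A = (b + z·y)·y = (6.78 + 1.2×1.32)×1.32 = 11.04 m²
P = b + 2y√(1+z²) = 6.78 + 2×1.32×√(1+1.2²) = 10.90 m
R = A/P = 11.04/10.90 = 1.013 m
Q = (1/n)·A·R^(2/3)·S^(1/2) = (1/0.033) × 11.04 × 1.013^(2/3) × 0.00020^(1/2) = 4.771 m³/s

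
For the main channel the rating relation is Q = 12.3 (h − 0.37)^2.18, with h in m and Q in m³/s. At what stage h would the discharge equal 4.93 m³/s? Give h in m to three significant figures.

h − h₀ = (Q/C)^(1/b) = (4.93/12.3)^(1/2.18) = 0.6575 m
h = 0.37 + 0.6575 = 1.027 m

1.03 m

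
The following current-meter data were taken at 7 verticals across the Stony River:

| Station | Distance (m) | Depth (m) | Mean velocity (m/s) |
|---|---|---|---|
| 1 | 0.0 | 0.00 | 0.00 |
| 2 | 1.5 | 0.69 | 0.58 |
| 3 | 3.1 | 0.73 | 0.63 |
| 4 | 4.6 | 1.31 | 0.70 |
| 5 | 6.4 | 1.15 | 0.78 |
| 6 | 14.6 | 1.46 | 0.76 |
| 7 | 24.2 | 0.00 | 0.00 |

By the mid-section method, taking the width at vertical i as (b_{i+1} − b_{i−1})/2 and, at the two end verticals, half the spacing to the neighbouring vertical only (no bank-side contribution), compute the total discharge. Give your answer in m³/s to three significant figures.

w_2 = (3.1 − 0.0)/2 = 1.55 m; q_2 = 0.58 × 0.69 × 1.55 = 0.6203 m³/s
w_3 = (4.6 − 1.5)/2 = 1.55 m; q_3 = 0.63 × 0.73 × 1.55 = 0.7128 m³/s
w_4 = (6.4 − 3.1)/2 = 1.65 m; q_4 = 0.70 × 1.31 × 1.65 = 1.513 m³/s
w_5 = (14.6 − 4.6)/2 = 5 m; q_5 = 0.78 × 1.15 × 5 = 4.485 m³/s
w_6 = (24.2 − 6.4)/2 = 8.9 m; q_6 = 0.76 × 1.46 × 8.9 = 9.875 m³/s
Stations 1, 7 contribute zero (depth or velocity is 0).
Q = Σ qᵢ = 17.21 m³/s

17.2 m³/s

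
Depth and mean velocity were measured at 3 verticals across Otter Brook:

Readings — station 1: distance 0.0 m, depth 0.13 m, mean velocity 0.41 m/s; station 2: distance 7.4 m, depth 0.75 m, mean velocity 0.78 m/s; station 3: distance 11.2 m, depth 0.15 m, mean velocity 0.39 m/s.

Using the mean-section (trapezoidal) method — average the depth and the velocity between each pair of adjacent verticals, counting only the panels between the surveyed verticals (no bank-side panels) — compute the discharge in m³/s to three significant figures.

Panel 1-2: Δb = 7.4 m, d̄ = (0.13+0.75)/2 = 0.44, v̄ = (0.41+0.78)/2 = 0.595 → q = 7.4×0.44×0.595 = 1.937 m³/s
Panel 2-3: Δb = 3.8 m, d̄ = (0.75+0.15)/2 = 0.45, v̄ = (0.78+0.39)/2 = 0.585 → q = 3.8×0.45×0.585 = 1.000 m³/s
Q = Σ q = 2.938 m³/s

2.94 m³/s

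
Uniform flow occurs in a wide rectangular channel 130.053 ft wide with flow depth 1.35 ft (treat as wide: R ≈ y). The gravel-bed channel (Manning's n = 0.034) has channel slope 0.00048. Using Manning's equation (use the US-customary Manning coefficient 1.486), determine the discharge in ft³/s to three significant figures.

A = b·y = 130.053 × 1.35 = 175.6 ft²
Wide channel: R ≈ y = 1.35 ft
Q = (1.486/n)·A·R^(2/3)·S^(1/2) = (1.486/0.034) × 175.6 × 1.350^(2/3) × 0.00048^(1/2) = 205.4 ft³/s

205 ft³/s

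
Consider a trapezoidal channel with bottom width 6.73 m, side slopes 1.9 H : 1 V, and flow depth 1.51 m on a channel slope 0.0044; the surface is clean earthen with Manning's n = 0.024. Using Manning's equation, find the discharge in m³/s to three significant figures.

42.6 m³/s

A = (b + z·y)·y = (6.73 + 1.9×1.51)×1.51 = 14.49 m²
P = b + 2y√(1+z²) = 6.73 + 2×1.51×√(1+1.9²) = 13.21 m
R = A/P = 14.49/13.21 = 1.097 m
Q = (1/n)·A·R^(2/3)·S^(1/2) = (1/0.024) × 14.49 × 1.097^(2/3) × 0.0044^(1/2) = 42.61 m³/s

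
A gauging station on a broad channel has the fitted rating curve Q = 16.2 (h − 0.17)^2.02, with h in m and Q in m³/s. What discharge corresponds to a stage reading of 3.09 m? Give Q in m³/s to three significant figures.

141 m³/s

Q = 16.2 × (3.09 − 0.17)^2.02 = 16.2 × 2.92^2.02 = 141.1 m³/s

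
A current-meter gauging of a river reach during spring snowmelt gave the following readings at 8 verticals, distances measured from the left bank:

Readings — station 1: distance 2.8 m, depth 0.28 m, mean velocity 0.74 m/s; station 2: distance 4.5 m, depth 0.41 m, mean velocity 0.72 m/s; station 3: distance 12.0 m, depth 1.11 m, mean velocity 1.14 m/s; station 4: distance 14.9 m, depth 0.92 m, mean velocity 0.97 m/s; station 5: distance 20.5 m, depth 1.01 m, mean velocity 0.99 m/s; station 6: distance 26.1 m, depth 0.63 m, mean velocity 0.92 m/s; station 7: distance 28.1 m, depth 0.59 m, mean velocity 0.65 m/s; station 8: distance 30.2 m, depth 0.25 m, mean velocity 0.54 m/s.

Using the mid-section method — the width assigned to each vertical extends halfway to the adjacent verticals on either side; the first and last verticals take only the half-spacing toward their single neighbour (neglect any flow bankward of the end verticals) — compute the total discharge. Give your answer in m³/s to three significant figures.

20.6 m³/s

w_1 = (4.5 − 2.8)/2 = 0.85 m; q_1 = 0.74 × 0.28 × 0.85 = 0.1761 m³/s
w_2 = (12.0 − 2.8)/2 = 4.6 m; q_2 = 0.72 × 0.41 × 4.6 = 1.358 m³/s
w_3 = (14.9 − 4.5)/2 = 5.2 m; q_3 = 1.14 × 1.11 × 5.2 = 6.580 m³/s
w_4 = (20.5 − 12.0)/2 = 4.25 m; q_4 = 0.97 × 0.92 × 4.25 = 3.793 m³/s
w_5 = (26.1 − 14.9)/2 = 5.6 m; q_5 = 0.99 × 1.01 × 5.6 = 5.599 m³/s
w_6 = (28.1 − 20.5)/2 = 3.8 m; q_6 = 0.92 × 0.63 × 3.8 = 2.202 m³/s
w_7 = (30.2 − 26.1)/2 = 2.05 m; q_7 = 0.65 × 0.59 × 2.05 = 0.7862 m³/s
w_8 = (30.2 − 28.1)/2 = 1.05 m; q_8 = 0.54 × 0.25 × 1.05 = 0.1418 m³/s
Q = Σ qᵢ = 20.64 m³/s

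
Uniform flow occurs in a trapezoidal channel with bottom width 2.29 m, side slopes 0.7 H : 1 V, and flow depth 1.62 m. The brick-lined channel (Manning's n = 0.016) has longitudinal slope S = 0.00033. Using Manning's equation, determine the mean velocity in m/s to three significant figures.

1.05 m/s

A = (b + z·y)·y = (2.29 + 0.7×1.62)×1.62 = 5.547 m²
P = b + 2y√(1+z²) = 2.29 + 2×1.62×√(1+0.7²) = 6.245 m
R = A/P = 5.547/6.245 = 0.8882 m
Q = (1/n)·A·R^(2/3)·S^(1/2) = (1/0.016) × 5.547 × 0.8882^(2/3) × 0.00033^(1/2) = 5.819 m³/s
V = Q/A = 5.819/5.547 = 1.049 m/s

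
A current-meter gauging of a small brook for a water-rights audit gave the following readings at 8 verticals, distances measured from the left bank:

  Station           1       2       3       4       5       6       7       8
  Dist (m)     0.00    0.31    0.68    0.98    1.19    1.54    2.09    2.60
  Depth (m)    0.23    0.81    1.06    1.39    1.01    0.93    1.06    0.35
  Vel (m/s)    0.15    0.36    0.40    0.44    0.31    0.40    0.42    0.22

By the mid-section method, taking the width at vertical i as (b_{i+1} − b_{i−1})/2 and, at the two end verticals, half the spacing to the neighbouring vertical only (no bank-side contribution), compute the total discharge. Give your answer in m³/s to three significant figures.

0.913 m³/s

w_1 = (0.31 − 0.00)/2 = 0.155 m; q_1 = 0.15 × 0.23 × 0.155 = 0.005348 m³/s
w_2 = (0.68 − 0.00)/2 = 0.34 m; q_2 = 0.36 × 0.81 × 0.34 = 0.09914 m³/s
w_3 = (0.98 − 0.31)/2 = 0.335 m; q_3 = 0.40 × 1.06 × 0.335 = 0.1420 m³/s
w_4 = (1.19 − 0.68)/2 = 0.255 m; q_4 = 0.44 × 1.39 × 0.255 = 0.1560 m³/s
w_5 = (1.54 − 0.98)/2 = 0.28 m; q_5 = 0.31 × 1.01 × 0.28 = 0.08767 m³/s
w_6 = (2.09 − 1.19)/2 = 0.45 m; q_6 = 0.40 × 0.93 × 0.45 = 0.1674 m³/s
w_7 = (2.60 − 1.54)/2 = 0.53 m; q_7 = 0.42 × 1.06 × 0.53 = 0.2360 m³/s
w_8 = (2.60 − 2.09)/2 = 0.255 m; q_8 = 0.22 × 0.35 × 0.255 = 0.01964 m³/s
Q = Σ qᵢ = 0.9131 m³/s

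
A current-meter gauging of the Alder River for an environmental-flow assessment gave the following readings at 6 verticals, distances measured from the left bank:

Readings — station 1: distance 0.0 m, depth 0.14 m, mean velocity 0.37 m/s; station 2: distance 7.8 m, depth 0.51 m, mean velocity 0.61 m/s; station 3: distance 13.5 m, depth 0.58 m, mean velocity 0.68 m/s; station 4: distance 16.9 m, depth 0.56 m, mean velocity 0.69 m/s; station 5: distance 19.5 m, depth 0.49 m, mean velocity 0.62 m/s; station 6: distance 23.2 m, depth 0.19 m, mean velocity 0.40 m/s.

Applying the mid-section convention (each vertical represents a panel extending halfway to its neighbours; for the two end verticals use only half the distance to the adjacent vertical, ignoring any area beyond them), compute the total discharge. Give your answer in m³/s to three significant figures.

w_1 = (7.8 − 0.0)/2 = 3.9 m; q_1 = 0.37 × 0.14 × 3.9 = 0.2020 m³/s
w_2 = (13.5 − 0.0)/2 = 6.75 m; q_2 = 0.61 × 0.51 × 6.75 = 2.100 m³/s
w_3 = (16.9 − 7.8)/2 = 4.55 m; q_3 = 0.68 × 0.58 × 4.55 = 1.795 m³/s
w_4 = (19.5 − 13.5)/2 = 3 m; q_4 = 0.69 × 0.56 × 3 = 1.159 m³/s
w_5 = (23.2 − 16.9)/2 = 3.15 m; q_5 = 0.62 × 0.49 × 3.15 = 0.9570 m³/s
w_6 = (23.2 − 19.5)/2 = 1.85 m; q_6 = 0.40 × 0.19 × 1.85 = 0.1406 m³/s
Q = Σ qᵢ = 6.353 m³/s

6.35 m³/s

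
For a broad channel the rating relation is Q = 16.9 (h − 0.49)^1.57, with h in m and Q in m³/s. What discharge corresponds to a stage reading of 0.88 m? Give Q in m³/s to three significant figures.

3.85 m³/s

Q = 16.9 × (0.88 − 0.49)^1.57 = 16.9 × 0.39^1.57 = 3.854 m³/s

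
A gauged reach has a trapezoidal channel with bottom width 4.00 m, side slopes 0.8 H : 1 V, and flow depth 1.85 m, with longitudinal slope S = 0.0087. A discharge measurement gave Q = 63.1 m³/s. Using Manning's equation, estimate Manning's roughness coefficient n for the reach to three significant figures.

A = (b + z·y)·y = (4.00 + 0.8×1.85)×1.85 = 10.14 m²
P = b + 2y√(1+z²) = 4.00 + 2×1.85×√(1+0.8²) = 8.738 m
R = A/P = 10.14/8.738 = 1.160 m
n = (1/Q)·A·R^(2/3)·S^(1/2) = (1/63.1) × 10.14 × 1.104 × 0.09327 = 0.01655

0.0165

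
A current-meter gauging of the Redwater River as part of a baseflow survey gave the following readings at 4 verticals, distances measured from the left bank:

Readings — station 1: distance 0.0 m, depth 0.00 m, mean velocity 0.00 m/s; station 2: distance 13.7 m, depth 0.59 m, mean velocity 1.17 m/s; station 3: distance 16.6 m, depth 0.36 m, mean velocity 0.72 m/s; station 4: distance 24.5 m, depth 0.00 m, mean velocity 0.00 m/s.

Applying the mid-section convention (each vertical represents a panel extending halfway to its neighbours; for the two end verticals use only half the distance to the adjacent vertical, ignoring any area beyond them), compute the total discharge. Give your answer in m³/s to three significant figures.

w_2 = (16.6 − 0.0)/2 = 8.3 m; q_2 = 1.17 × 0.59 × 8.3 = 5.729 m³/s
w_3 = (24.5 − 13.7)/2 = 5.4 m; q_3 = 0.72 × 0.36 × 5.4 = 1.400 m³/s
Stations 1, 4 contribute zero (depth or velocity is 0).
Q = Σ qᵢ = 7.129 m³/s

7.13 m³/s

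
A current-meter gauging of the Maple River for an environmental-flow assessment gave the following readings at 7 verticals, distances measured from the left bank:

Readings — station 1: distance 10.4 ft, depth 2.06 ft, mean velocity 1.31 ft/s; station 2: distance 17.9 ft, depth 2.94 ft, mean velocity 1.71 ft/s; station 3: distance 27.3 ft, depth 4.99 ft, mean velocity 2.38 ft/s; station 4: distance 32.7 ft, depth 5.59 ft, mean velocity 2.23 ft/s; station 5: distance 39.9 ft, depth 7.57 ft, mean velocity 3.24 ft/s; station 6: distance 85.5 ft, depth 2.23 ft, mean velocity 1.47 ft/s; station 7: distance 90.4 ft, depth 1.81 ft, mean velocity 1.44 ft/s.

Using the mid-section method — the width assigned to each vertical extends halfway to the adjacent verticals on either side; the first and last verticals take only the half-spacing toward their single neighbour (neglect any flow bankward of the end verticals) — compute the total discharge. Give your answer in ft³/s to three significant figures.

w_1 = (17.9 − 10.4)/2 = 3.75 ft; q_1 = 1.31 × 2.06 × 3.75 = 10.12 ft³/s
w_2 = (27.3 − 10.4)/2 = 8.45 ft; q_2 = 1.71 × 2.94 × 8.45 = 42.48 ft³/s
w_3 = (32.7 − 17.9)/2 = 7.4 ft; q_3 = 2.38 × 4.99 × 7.4 = 87.88 ft³/s
w_4 = (39.9 − 27.3)/2 = 6.3 ft; q_4 = 2.23 × 5.59 × 6.3 = 78.53 ft³/s
w_5 = (85.5 − 32.7)/2 = 26.4 ft; q_5 = 3.24 × 7.57 × 26.4 = 647.5 ft³/s
w_6 = (90.4 − 39.9)/2 = 25.25 ft; q_6 = 1.47 × 2.23 × 25.25 = 82.77 ft³/s
w_7 = (90.4 − 85.5)/2 = 2.45 ft; q_7 = 1.44 × 1.81 × 2.45 = 6.386 ft³/s
Q = Σ qᵢ = 955.7 ft³/s

956 ft³/s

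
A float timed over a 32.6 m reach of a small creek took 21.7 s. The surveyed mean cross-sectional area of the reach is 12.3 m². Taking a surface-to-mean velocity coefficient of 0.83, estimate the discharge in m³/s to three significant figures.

v_surface = L / t̄ = 32.6 / 21.7 = 1.502 m/s
v_mean = 0.83 × 1.502 = 1.247 m/s
Q = A × v_mean = 12.3 × 1.247 = 15.34 m³/s

15.3 m³/s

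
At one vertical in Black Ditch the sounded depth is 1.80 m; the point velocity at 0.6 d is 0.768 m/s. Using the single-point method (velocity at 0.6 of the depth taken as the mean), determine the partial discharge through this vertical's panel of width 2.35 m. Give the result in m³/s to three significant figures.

v̄ = v₀.₆ = 0.768 m/s
q = v̄ × d × w = 0.7680 × 1.80 × 2.35 = 3.249 m³/s

3.25 m³/s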